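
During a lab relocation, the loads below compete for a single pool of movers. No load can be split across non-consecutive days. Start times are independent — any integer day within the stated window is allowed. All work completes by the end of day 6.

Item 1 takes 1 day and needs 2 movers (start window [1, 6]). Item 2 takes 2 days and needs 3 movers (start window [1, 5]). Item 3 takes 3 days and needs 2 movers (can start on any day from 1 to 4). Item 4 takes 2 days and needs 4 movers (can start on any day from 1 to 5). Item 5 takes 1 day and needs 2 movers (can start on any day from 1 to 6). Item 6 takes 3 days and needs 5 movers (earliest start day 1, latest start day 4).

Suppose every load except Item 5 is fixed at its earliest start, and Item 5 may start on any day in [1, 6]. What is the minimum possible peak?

16

Item 5@1: d1:18  d2:14  d3:7  d4:0  d5:0  d6:0 → peak 18
Item 5@2: d1:16  d2:16  d3:7  d4:0  d5:0  d6:0 → peak 16
Item 5@3: d1:16  d2:14  d3:9  d4:0  d5:0  d6:0 → peak 16
Item 5@4: d1:16  d2:14  d3:7  d4:2  d5:0  d6:0 → peak 16
Item 5@5: d1:16  d2:14  d3:7  d4:0  d5:2  d6:0 → peak 16
Item 5@6: d1:16  d2:14  d3:7  d4:0  d5:0  d6:2 → peak 16
Best is Item 5@2, peak 16.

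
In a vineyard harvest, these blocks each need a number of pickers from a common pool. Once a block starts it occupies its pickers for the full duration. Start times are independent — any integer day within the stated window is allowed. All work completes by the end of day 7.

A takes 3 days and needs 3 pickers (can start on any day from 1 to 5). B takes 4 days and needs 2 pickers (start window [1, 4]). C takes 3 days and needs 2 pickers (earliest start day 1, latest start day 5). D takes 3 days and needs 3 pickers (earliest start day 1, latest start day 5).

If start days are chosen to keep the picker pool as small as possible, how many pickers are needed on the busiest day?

Early-start (A@1, B@1, C@1, D@1) gives peak 10: d1:10  d2:10  d3:10  d4:2  d5:0  d6:0  d7:0.
Shift C→4, D→5.
Schedule A@1, B@1, C@4, D@5: d1:5  d2:5  d3:5  d4:4  d5:5  d6:5  d7:3 — peak 5.
Total picker-days = 32 over 7 days ⇒ peak ≥ ⌈32/7⌉ = 5, so 5 is optimal.

5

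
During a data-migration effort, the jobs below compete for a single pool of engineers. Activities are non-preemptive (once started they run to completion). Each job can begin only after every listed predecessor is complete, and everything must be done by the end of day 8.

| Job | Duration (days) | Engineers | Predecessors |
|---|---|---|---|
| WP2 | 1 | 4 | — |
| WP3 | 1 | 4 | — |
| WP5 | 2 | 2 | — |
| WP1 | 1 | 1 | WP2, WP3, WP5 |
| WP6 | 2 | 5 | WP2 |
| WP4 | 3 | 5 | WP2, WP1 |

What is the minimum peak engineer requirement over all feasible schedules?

Early-start (WP2@1, WP3@1, WP5@1, WP1@3, WP6@2, WP4@4) gives peak 10: d1:10  d2:7  d3:6  d4:5  d5:5  d6:5  d7:0  d8:0.
Shift WP3→2, WP6→3, WP4→5.
Schedule WP2@1, WP3@2, WP5@1, WP1@3, WP6@3, WP4@5: d1:6  d2:6  d3:6  d4:5  d5:5  d6:5  d7:5  d8:0 — peak 6.

6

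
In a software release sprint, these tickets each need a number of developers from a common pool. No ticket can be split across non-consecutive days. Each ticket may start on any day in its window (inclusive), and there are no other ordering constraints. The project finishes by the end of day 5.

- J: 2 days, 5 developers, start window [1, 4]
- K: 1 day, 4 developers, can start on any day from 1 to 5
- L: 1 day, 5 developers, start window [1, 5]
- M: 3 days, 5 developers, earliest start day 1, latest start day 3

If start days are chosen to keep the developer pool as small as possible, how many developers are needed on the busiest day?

Early-start (J@1, K@1, L@1, M@1) gives peak 19: d1:19  d2:10  d3:5  d4:0  d5:0.
Shift L→2, M→3.
Schedule J@1, K@1, L@2, M@3: d1:9  d2:10  d3:5  d4:5  d5:5 — peak 10.

10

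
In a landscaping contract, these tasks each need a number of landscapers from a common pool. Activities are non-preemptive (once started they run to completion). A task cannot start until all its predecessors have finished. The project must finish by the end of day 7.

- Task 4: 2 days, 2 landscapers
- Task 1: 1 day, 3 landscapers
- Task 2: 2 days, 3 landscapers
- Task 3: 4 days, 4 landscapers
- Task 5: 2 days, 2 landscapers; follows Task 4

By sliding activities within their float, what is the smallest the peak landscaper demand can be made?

Early-start (Task 4@1, Task 1@1, Task 2@1, Task 3@1, Task 5@3) gives peak 12: d1:12  d2:9  d3:6  d4:6  d5:0  d6:0  d7:0.
Shift Task 2→2, Task 3→4.
Schedule Task 4@1, Task 1@1, Task 2@2, Task 3@4, Task 5@3: d1:5  d2:5  d3:5  d4:6  d5:4  d6:4  d7:4 — peak 6.

6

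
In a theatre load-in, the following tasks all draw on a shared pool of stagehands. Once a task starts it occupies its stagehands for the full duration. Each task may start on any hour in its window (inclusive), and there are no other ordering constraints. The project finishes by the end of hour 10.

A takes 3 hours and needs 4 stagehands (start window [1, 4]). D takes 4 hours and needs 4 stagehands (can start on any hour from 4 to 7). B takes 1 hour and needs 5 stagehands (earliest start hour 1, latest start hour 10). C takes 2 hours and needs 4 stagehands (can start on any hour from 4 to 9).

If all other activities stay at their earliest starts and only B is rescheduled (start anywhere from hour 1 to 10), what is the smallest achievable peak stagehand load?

8

B@1: h1:9  h2:4  h3:4  h4:8  h5:8  h6:4  h7:4  h8:0  h9:0  h10:0 → peak 9
B@2: h1:4  h2:9  h3:4  h4:8  h5:8  h6:4  h7:4  h8:0  h9:0  h10:0 → peak 9
B@3: h1:4  h2:4  h3:9  h4:8  h5:8  h6:4  h7:4  h8:0  h9:0  h10:0 → peak 9
B@4: h1:4  h2:4  h3:4  h4:13  h5:8  h6:4  h7:4  h8:0  h9:0  h10:0 → peak 13
B@5: h1:4  h2:4  h3:4  h4:8  h5:13  h6:4  h7:4  h8:0  h9:0  h10:0 → peak 13
B@6: h1:4  h2:4  h3:4  h4:8  h5:8  h6:9  h7:4  h8:0  h9:0  h10:0 → peak 9
B@7: h1:4  h2:4  h3:4  h4:8  h5:8  h6:4  h7:9  h8:0  h9:0  h10:0 → peak 9
B@8: h1:4  h2:4  h3:4  h4:8  h5:8  h6:4  h7:4  h8:5  h9:0  h10:0 → peak 8
B@9: h1:4  h2:4  h3:4  h4:8  h5:8  h6:4  h7:4  h8:0  h9:5  h10:0 → peak 8
B@10: h1:4  h2:4  h3:4  h4:8  h5:8  h6:4  h7:4  h8:0  h9:0  h10:5 → peak 8
Best is B@8, peak 8.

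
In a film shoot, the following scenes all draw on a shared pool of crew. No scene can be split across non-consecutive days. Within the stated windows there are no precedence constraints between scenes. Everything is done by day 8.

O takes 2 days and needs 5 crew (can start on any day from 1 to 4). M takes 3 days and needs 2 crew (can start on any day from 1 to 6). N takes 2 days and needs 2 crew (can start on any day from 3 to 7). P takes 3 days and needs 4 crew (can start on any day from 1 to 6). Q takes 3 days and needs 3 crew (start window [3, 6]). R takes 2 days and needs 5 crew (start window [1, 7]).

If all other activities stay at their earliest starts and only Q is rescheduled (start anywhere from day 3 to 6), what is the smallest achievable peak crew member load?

16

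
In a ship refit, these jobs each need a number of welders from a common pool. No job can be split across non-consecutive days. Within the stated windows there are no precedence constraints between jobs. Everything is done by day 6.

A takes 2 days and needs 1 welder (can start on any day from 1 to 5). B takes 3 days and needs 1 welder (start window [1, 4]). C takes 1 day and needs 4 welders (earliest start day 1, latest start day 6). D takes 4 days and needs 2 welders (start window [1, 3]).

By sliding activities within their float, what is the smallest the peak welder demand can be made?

4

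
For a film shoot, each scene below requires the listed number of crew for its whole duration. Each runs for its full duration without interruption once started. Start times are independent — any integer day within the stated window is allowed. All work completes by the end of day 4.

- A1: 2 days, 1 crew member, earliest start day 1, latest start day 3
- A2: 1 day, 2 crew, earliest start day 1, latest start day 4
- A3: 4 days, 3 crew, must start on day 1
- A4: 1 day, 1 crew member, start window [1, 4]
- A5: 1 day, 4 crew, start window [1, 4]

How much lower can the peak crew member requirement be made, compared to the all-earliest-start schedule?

Early-start peak: d1:11  d2:4  d3:3  d4:3 ⇒ 11.
Leveled (A1@1, A2@1, A3@1, A4@1, A5@3): d1:7  d2:4  d3:7  d4:3 ⇒ 7.
Reduction 11 − 7 = 4.

4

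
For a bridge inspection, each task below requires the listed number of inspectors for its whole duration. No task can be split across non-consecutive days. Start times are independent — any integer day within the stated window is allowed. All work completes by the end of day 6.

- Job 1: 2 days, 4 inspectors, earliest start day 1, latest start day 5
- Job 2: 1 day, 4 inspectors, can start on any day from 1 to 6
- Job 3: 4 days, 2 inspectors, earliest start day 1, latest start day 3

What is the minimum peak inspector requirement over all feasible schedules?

Early-start (Job 1@1, Job 2@1, Job 3@1) gives peak 10: d1:10  d2:6  d3:2  d4:2  d5:0  d6:0.
Shift Job 2→3.
Schedule Job 1@1, Job 2@3, Job 3@1: d1:6  d2:6  d3:6  d4:2  d5:0  d6:0 — peak 6.

6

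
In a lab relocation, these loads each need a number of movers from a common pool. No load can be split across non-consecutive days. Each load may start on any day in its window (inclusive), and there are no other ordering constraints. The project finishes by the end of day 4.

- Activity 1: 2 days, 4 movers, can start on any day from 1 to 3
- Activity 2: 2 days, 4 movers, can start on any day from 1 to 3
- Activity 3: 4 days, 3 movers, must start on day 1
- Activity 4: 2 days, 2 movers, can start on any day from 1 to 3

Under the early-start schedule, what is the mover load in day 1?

At early start, day 1 has: Activity 1, Activity 2, Activity 3, Activity 4.
Demand: 4 + 4 + 3 + 2 = 13.

13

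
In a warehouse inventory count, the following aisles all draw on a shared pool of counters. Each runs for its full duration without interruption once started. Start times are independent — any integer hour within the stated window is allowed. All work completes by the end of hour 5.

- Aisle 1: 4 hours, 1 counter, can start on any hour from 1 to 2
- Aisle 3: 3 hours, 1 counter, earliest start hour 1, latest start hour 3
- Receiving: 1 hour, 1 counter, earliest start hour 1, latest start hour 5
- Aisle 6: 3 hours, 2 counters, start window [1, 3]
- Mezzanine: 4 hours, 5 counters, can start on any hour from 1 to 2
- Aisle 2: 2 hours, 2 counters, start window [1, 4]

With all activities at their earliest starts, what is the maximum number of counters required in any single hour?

12

Early-start schedule: Aisle 1@1, Aisle 3@1, Receiving@1, Aisle 6@1, Mezzanine@1, Aisle 2@1.
Load per hour: hour 1: 12, hour 2: 11, hour 3: 9, hour 4: 6, hour 5: 0.
Peak is 12.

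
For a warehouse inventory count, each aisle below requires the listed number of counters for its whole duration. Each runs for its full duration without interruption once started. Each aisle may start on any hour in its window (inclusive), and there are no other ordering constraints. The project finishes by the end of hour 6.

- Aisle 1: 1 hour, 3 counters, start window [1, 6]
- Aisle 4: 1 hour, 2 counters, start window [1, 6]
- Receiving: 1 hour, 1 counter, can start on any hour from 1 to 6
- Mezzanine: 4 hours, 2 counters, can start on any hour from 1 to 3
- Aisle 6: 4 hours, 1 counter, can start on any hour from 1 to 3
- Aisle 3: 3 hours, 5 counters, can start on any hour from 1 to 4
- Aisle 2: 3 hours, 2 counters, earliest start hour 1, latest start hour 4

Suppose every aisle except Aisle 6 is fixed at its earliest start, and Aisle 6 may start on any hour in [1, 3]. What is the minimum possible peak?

15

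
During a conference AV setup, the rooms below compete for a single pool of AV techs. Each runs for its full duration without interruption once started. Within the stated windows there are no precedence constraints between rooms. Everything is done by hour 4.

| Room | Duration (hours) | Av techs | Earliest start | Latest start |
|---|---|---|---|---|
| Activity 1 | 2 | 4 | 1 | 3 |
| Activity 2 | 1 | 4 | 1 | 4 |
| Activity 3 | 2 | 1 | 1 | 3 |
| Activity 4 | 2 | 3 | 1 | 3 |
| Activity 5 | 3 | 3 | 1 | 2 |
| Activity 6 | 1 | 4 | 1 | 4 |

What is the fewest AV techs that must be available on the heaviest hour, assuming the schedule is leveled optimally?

Early-start (Activity 1@1, Activity 2@1, Activity 3@1, Activity 4@1, Activity 5@1, Activity 6@1) gives peak 19: h1:19  h2:11  h3:3  h4:0.
Shift Activity 4→3, Activity 5→2, Activity 6→3.
Schedule Activity 1@1, Activity 2@1, Activity 3@1, Activity 4@3, Activity 5@2, Activity 6@3: h1:9  h2:8  h3:10  h4:6 — peak 10.

10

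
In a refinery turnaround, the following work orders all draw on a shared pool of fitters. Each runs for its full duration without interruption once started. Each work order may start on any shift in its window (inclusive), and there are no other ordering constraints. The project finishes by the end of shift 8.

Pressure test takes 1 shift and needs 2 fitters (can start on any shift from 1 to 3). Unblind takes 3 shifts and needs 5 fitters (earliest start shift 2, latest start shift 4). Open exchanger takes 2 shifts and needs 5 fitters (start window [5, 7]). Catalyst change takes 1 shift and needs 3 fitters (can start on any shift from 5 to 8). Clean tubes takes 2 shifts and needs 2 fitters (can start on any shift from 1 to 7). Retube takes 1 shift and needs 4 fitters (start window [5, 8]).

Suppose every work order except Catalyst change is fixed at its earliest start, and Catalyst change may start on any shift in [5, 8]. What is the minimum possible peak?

9

Catalyst change@5: s1:4  s2:7  s3:5  s4:5  s5:12  s6:5  s7:0  s8:0 → peak 12
Catalyst change@6: s1:4  s2:7  s3:5  s4:5  s5:9  s6:8  s7:0  s8:0 → peak 9
Catalyst change@7: s1:4  s2:7  s3:5  s4:5  s5:9  s6:5  s7:3  s8:0 → peak 9
Catalyst change@8: s1:4  s2:7  s3:5  s4:5  s5:9  s6:5  s7:0  s8:3 → peak 9
Best is Catalyst change@6, peak 9.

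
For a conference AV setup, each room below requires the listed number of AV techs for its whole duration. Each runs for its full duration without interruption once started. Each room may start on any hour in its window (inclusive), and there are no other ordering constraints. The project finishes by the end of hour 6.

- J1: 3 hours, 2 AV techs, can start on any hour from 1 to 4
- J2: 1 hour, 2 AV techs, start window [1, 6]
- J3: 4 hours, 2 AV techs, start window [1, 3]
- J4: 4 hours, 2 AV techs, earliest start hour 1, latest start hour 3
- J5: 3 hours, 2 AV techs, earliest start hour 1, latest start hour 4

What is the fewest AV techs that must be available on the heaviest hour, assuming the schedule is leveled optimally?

Early-start (J1@1, J2@1, J3@1, J4@1, J5@1) gives peak 10: h1:10  h2:8  h3:8  h4:4  h5:0  h6:0.
Shift J4→2, J5→4.
Schedule J1@1, J2@1, J3@1, J4@2, J5@4: h1:6  h2:6  h3:6  h4:6  h5:4  h6:2 — peak 6.

6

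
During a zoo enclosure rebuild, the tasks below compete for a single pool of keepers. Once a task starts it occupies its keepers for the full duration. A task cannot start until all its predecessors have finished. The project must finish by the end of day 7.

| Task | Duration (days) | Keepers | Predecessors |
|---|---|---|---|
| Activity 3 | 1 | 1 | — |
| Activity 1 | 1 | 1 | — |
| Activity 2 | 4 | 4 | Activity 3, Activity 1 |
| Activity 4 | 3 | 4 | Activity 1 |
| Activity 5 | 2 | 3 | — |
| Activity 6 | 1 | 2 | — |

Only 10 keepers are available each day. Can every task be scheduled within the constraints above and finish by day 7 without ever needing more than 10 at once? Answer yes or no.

Schedule Activity 3@1, Activity 1@1, Activity 2@2, Activity 4@2, Activity 5@5, Activity 6@1: d1:4  d2:8  d3:8  d4:8  d5:7  d6:3  d7:0 — peak 8 ≤ 10.

yes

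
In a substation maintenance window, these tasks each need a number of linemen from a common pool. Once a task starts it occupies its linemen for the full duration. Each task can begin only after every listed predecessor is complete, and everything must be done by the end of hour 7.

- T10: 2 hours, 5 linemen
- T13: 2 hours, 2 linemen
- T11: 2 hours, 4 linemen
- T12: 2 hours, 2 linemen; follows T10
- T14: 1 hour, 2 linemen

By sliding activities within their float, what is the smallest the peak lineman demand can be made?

5

Early-start (T10@1, T13@1, T11@1, T12@3, T14@1) gives peak 13: h1:13  h2:11  h3:2  h4:2  h5:0  h6:0  h7:0.
Shift T13→3, T11→5, T14→7.
Schedule T10@1, T13@3, T11@5, T12@3, T14@7: h1:5  h2:5  h3:4  h4:4  h5:4  h6:4  h7:2 — peak 5.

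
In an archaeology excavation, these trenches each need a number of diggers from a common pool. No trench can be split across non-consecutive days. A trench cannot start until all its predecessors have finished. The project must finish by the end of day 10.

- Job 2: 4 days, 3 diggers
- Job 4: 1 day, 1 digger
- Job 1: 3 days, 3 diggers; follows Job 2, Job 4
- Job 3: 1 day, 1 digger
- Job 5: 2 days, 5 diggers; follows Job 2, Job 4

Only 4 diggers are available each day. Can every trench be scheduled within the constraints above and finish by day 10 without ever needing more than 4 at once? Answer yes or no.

no

The minimum achievable peak is 5; 4 < 5, so no feasible schedule stays within the cap.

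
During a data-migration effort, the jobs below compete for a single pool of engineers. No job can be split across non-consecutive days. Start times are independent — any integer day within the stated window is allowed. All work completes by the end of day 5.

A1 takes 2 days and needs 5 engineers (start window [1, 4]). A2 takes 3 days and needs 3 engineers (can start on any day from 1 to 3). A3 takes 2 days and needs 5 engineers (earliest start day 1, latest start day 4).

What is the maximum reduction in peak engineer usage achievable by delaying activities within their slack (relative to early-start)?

Early-start peak: d1:13  d2:13  d3:3  d4:0  d5:0 ⇒ 13.
Leveled (A1@1, A2@1, A3@3): d1:8  d2:8  d3:8  d4:5  d5:0 ⇒ 8.
Reduction 13 − 8 = 5.

5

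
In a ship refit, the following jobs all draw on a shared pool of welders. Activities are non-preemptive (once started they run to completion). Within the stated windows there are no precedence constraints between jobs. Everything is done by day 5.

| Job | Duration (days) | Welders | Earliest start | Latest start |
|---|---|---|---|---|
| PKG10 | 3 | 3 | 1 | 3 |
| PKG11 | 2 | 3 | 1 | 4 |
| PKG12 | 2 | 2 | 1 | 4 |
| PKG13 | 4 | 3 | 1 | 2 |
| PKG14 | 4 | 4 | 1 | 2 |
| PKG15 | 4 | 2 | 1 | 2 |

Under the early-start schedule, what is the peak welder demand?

Early-start schedule: PKG10@1, PKG11@1, PKG12@1, PKG13@1, PKG14@1, PKG15@1.
Load per day: day 1: 17, day 2: 17, day 3: 12, day 4: 9, day 5: 0.
Peak is 17.

17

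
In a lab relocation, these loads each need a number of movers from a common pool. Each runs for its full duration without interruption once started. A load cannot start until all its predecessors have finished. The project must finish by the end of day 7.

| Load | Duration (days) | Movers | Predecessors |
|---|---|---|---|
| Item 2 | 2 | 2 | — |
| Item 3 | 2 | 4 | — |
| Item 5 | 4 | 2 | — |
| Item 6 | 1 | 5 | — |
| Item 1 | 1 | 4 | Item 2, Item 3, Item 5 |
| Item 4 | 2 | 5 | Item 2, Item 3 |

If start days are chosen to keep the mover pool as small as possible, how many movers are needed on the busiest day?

7

Early-start (Item 2@1, Item 3@1, Item 5@1, Item 6@1, Item 1@5, Item 4@3) gives peak 13: d1:13  d2:8  d3:7  d4:7  d5:4  d6:0  d7:0.
Shift Item 5→3, Item 6→3, Item 1→7, Item 4→4.
Schedule Item 2@1, Item 3@1, Item 5@3, Item 6@3, Item 1@7, Item 4@4: d1:6  d2:6  d3:7  d4:7  d5:7  d6:2  d7:4 — peak 7.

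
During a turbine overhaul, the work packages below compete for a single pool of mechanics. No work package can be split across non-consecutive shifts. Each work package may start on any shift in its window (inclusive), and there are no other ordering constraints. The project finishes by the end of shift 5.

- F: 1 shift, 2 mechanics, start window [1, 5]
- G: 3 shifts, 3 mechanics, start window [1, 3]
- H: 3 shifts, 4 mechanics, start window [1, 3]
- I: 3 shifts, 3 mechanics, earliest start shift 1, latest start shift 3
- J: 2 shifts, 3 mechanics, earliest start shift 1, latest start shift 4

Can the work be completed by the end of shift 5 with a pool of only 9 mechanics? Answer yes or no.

no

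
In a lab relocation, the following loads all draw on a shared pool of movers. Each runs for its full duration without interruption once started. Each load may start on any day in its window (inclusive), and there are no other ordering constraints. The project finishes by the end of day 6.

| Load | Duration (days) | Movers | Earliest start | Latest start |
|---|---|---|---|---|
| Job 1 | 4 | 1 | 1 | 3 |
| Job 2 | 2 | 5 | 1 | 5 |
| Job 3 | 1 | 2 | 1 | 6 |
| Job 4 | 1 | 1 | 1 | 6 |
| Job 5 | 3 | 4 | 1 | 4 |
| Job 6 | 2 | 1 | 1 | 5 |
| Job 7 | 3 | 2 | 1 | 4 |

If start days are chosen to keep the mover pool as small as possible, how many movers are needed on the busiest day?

7

Early-start (Job 1@1, Job 2@1, Job 3@1, Job 4@1, Job 5@1, Job 6@1, Job 7@1) gives peak 16: d1:16  d2:13  d3:7  d4:1  d5:0  d6:0.
Shift Job 3→3, Job 5→3, Job 6→5, Job 7→4.
Schedule Job 1@1, Job 2@1, Job 3@3, Job 4@1, Job 5@3, Job 6@5, Job 7@4: d1:7  d2:6  d3:7  d4:7  d5:7  d6:3 — peak 7.
Total mover-days = 37 over 6 days ⇒ peak ≥ ⌈37/6⌉ = 7, so 7 is optimal.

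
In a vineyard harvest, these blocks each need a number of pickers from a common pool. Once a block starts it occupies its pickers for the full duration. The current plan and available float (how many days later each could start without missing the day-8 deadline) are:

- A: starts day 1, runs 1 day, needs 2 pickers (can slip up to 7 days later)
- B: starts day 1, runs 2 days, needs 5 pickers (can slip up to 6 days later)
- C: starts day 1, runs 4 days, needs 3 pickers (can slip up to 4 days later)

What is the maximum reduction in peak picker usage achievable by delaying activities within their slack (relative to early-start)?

5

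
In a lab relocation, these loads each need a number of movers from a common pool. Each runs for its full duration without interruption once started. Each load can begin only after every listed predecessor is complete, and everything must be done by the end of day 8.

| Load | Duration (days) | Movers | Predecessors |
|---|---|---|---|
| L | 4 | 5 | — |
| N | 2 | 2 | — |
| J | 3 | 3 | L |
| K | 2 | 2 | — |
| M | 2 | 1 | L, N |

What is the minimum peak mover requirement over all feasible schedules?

Early-start (L@1, N@1, J@5, K@1, M@5) gives peak 9: d1:9  d2:9  d3:5  d4:5  d5:4  d6:4  d7:3  d8:0.
Shift N→5, K→7, M→7.
Schedule L@1, N@5, J@5, K@7, M@7: d1:5  d2:5  d3:5  d4:5  d5:5  d6:5  d7:6  d8:3 — peak 6.

6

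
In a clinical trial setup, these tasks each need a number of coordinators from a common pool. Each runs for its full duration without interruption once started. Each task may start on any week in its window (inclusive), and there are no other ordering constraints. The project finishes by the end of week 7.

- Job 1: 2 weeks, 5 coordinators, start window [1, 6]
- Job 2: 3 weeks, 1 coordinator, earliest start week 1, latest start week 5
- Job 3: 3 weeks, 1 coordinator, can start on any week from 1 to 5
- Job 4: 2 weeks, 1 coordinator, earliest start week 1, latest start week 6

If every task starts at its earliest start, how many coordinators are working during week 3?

2

At early start, week 3 has: Job 2, Job 3.
Demand: 1 + 1 = 2.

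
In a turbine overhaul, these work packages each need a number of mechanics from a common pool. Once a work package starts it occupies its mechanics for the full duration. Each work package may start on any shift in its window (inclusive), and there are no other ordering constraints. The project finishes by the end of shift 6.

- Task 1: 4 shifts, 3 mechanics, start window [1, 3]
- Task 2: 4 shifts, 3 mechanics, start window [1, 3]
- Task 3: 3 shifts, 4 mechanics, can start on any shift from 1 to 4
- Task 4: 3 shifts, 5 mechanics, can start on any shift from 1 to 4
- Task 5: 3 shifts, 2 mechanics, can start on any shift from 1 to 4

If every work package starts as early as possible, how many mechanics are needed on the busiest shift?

Early-start schedule: Task 1@1, Task 2@1, Task 3@1, Task 4@1, Task 5@1.
Load per shift: shift 1: 17, shift 2: 17, shift 3: 17, shift 4: 6, shift 5: 0, shift 6: 0.
Peak is 17.

17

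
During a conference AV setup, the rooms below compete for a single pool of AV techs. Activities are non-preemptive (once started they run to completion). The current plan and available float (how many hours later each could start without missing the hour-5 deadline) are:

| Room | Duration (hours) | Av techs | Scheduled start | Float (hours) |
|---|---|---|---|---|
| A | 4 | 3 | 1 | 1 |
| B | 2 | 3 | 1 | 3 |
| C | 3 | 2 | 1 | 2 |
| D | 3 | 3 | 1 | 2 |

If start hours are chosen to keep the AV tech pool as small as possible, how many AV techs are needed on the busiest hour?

8

Early-start (A@1, B@1, C@1, D@1) gives peak 11: h1:11  h2:11  h3:8  h4:3  h5:0.
Shift D→3.
Schedule A@1, B@1, C@1, D@3: h1:8  h2:8  h3:8  h4:6  h5:3 — peak 8.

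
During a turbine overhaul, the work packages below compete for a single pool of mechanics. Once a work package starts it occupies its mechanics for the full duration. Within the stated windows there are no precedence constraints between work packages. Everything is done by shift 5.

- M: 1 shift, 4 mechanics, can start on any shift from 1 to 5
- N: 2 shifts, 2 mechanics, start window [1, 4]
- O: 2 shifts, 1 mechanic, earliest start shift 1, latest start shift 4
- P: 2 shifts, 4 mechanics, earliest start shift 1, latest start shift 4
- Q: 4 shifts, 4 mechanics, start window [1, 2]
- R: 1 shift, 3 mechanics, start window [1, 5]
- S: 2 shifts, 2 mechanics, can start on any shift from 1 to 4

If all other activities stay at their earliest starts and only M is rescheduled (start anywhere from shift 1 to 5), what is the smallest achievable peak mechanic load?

M@1: s1:20  s2:13  s3:4  s4:4  s5:0 → peak 20
M@2: s1:16  s2:17  s3:4  s4:4  s5:0 → peak 17
M@3: s1:16  s2:13  s3:8  s4:4  s5:0 → peak 16
M@4: s1:16  s2:13  s3:4  s4:8  s5:0 → peak 16
M@5: s1:16  s2:13  s3:4  s4:4  s5:4 → peak 16
Best is M@3, peak 16.

16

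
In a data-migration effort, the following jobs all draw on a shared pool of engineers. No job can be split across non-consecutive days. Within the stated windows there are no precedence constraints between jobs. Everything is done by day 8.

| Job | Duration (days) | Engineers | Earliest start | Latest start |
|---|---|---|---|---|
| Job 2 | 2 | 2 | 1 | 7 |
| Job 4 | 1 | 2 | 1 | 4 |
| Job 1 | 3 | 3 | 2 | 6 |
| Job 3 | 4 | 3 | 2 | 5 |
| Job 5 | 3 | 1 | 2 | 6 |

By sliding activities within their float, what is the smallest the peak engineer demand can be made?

Early-start (Job 2@1, Job 4@1, Job 1@2, Job 3@2, Job 5@2) gives peak 9: d1:4  d2:9  d3:7  d4:7  d5:3  d6:0  d7:0  d8:0.
Shift Job 3→5, Job 5→3.
Schedule Job 2@1, Job 4@1, Job 1@2, Job 3@5, Job 5@3: d1:4  d2:5  d3:4  d4:4  d5:4  d6:3  d7:3  d8:3 — peak 5.

5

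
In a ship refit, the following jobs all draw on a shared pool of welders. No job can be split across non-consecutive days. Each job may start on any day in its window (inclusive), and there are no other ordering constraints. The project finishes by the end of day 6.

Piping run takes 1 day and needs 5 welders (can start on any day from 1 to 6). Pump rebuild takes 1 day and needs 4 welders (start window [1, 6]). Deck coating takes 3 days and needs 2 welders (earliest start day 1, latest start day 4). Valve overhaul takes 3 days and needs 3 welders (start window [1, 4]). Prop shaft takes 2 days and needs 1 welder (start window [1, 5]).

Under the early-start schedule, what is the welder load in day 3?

5

At early start, day 3 has: Deck coating, Valve overhaul.
Demand: 2 + 3 = 5.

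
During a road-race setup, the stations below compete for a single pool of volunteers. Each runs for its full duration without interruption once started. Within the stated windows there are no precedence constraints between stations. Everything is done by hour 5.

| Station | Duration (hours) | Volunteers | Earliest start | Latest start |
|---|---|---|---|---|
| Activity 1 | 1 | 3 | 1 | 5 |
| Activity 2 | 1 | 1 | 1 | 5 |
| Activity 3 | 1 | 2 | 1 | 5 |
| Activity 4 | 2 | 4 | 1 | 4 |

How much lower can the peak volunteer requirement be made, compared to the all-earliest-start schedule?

Early-start peak: h1:10  h2:4  h3:0  h4:0  h5:0 ⇒ 10.
Leveled (Activity 1@1, Activity 2@1, Activity 3@2, Activity 4@3): h1:4  h2:2  h3:4  h4:4  h5:0 ⇒ 4.
Reduction 10 − 4 = 6.

6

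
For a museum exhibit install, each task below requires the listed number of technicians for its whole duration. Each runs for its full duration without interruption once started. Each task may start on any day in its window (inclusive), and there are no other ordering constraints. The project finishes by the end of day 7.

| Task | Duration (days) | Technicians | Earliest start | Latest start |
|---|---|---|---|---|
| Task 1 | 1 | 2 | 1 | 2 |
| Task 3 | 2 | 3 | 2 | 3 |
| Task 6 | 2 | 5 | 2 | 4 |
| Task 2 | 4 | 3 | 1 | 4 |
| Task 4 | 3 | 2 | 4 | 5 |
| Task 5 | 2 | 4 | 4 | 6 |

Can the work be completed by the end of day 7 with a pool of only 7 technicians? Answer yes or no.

no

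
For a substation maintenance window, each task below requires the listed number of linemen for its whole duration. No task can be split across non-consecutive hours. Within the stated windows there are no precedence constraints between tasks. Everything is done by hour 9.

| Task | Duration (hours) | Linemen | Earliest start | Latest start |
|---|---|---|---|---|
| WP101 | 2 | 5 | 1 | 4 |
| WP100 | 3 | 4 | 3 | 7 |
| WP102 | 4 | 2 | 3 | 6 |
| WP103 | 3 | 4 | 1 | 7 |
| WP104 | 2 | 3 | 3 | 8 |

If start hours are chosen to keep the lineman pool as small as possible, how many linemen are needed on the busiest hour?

7

Early-start (WP101@1, WP100@3, WP102@3, WP103@1, WP104@3) gives peak 13: h1:9  h2:9  h3:13  h4:9  h5:6  h6:2  h7:0  h8:0  h9:0.
Shift WP103→6, WP104→7.
Schedule WP101@1, WP100@3, WP102@3, WP103@6, WP104@7: h1:5  h2:5  h3:6  h4:6  h5:6  h6:6  h7:7  h8:7  h9:0 — peak 7.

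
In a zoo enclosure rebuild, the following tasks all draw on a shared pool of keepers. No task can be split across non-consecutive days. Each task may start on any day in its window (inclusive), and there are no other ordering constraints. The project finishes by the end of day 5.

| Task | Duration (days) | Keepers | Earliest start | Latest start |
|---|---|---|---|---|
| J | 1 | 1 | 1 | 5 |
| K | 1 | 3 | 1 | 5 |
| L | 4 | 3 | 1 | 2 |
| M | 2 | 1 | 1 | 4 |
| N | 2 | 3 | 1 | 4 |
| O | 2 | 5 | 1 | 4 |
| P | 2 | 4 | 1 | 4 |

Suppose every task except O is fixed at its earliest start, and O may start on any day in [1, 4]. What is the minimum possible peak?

O@1: d1:20  d2:16  d3:3  d4:3  d5:0 → peak 20
O@2: d1:15  d2:16  d3:8  d4:3  d5:0 → peak 16
O@3: d1:15  d2:11  d3:8  d4:8  d5:0 → peak 15
O@4: d1:15  d2:11  d3:3  d4:8  d5:5 → peak 15
Best is O@3, peak 15.

15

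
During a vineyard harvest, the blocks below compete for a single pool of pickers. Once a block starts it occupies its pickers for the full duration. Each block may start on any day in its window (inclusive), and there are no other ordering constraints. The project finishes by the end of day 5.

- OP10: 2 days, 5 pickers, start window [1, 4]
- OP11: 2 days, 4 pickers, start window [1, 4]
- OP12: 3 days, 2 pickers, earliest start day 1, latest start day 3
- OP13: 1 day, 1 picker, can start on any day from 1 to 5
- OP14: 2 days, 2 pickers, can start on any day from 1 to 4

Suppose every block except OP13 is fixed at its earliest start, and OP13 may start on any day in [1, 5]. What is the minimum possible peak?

OP13@1: d1:14  d2:13  d3:2  d4:0  d5:0 → peak 14
OP13@2: d1:13  d2:14  d3:2  d4:0  d5:0 → peak 14
OP13@3: d1:13  d2:13  d3:3  d4:0  d5:0 → peak 13
OP13@4: d1:13  d2:13  d3:2  d4:1  d5:0 → peak 13
OP13@5: d1:13  d2:13  d3:2  d4:0  d5:1 → peak 13
Best is OP13@3, peak 13.

13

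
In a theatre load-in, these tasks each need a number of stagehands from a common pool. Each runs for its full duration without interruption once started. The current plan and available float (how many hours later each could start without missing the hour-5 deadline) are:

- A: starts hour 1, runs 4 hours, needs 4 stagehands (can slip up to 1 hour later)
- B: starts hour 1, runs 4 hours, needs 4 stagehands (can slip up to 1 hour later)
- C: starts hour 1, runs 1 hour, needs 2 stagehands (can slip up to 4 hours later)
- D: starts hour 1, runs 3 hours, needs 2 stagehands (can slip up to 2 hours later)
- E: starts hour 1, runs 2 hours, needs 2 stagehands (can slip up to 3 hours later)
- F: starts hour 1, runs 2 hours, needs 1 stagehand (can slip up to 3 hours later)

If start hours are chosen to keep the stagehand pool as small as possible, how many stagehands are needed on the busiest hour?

11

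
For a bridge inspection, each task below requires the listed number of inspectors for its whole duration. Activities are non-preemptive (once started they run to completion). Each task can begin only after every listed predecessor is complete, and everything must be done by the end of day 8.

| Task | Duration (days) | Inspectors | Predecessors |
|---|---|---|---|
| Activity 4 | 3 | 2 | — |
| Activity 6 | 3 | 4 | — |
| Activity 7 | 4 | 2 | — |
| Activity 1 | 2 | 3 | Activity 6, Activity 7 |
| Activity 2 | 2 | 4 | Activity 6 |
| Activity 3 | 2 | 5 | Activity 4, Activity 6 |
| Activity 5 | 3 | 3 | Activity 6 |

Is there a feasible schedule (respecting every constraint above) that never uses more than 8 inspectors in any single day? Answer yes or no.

yes

Schedule Activity 4@1, Activity 6@1, Activity 7@1, Activity 1@5, Activity 2@4, Activity 3@7, Activity 5@6: d1:8  d2:8  d3:8  d4:6  d5:7  d6:6  d7:8  d8:8 — peak 8 ≤ 8.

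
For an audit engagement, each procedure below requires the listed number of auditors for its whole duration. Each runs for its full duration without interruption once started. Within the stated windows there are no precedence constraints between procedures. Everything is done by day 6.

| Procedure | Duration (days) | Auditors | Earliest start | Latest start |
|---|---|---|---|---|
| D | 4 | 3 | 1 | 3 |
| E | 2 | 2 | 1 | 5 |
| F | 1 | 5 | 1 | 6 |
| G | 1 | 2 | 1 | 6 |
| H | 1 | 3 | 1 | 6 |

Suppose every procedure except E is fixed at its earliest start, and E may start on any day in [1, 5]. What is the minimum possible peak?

13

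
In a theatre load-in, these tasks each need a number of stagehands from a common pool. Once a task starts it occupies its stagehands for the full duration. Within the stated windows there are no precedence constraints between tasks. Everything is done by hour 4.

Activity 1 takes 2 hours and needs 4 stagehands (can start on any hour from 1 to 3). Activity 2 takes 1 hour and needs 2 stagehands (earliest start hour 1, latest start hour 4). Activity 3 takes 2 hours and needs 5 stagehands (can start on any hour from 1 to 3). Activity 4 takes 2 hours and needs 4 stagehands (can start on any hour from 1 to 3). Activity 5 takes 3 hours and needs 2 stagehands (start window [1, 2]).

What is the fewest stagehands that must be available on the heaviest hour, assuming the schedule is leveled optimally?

10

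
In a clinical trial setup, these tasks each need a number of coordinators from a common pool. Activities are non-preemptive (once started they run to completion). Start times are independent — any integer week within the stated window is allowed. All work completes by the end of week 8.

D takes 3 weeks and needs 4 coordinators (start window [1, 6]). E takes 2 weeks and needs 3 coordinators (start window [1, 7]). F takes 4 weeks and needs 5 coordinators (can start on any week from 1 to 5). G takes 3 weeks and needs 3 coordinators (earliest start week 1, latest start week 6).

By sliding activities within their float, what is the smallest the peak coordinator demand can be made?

Early-start (D@1, E@1, F@1, G@1) gives peak 15: w1:15  w2:15  w3:12  w4:5  w5:0  w6:0  w7:0  w8:0.
Shift F→4, G→3.
Schedule D@1, E@1, F@4, G@3: w1:7  w2:7  w3:7  w4:8  w5:8  w6:5  w7:5  w8:0 — peak 8.

8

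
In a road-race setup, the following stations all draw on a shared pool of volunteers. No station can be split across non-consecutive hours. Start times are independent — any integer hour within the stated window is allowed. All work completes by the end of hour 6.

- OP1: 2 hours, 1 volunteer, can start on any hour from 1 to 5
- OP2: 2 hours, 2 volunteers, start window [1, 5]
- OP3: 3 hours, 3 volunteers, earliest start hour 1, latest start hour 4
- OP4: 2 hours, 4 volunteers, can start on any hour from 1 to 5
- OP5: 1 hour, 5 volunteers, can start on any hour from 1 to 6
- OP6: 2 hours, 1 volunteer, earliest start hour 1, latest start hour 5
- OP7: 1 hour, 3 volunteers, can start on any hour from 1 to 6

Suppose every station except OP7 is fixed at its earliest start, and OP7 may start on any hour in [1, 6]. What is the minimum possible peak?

16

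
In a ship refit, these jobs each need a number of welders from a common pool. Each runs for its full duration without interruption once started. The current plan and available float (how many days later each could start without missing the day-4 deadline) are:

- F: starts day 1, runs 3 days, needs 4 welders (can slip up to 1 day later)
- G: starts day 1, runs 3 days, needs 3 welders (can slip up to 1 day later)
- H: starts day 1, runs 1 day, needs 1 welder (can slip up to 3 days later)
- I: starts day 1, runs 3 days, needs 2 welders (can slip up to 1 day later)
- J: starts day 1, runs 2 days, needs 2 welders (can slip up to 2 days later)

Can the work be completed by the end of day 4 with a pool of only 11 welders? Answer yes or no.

yes

Schedule F@1, G@1, H@1, I@1, J@2: d1:10  d2:11  d3:11  d4:0 — peak 11 ≤ 11.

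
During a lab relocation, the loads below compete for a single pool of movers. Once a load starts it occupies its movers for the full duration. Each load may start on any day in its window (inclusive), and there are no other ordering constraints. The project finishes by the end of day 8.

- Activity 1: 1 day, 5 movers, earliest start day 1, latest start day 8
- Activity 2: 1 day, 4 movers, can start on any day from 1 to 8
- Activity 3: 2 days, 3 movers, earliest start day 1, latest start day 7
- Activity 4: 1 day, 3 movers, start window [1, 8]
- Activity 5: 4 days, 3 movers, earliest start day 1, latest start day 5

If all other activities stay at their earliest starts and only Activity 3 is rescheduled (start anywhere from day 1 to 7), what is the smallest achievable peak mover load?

15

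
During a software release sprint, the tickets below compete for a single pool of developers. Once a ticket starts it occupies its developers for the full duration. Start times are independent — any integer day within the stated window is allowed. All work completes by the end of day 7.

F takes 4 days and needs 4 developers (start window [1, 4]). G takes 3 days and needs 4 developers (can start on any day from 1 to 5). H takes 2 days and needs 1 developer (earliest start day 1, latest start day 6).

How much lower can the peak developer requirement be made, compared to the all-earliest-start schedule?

Early-start peak: d1:9  d2:9  d3:8  d4:4  d5:0  d6:0  d7:0 ⇒ 9.
Leveled (F@1, G@5, H@1): d1:5  d2:5  d3:4  d4:4  d5:4  d6:4  d7:4 ⇒ 5.
Reduction 9 − 5 = 4.

4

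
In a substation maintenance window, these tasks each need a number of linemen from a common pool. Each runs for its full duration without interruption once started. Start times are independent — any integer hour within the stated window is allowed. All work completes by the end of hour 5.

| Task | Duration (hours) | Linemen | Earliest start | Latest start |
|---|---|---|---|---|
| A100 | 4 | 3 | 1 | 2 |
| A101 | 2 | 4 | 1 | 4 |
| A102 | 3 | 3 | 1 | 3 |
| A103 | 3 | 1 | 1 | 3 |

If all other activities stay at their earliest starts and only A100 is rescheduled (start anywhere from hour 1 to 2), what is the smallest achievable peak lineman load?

A100@1: h1:11  h2:11  h3:7  h4:3  h5:0 → peak 11
A100@2: h1:8  h2:11  h3:7  h4:3  h5:3 → peak 11
Best is A100@1, peak 11.

11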